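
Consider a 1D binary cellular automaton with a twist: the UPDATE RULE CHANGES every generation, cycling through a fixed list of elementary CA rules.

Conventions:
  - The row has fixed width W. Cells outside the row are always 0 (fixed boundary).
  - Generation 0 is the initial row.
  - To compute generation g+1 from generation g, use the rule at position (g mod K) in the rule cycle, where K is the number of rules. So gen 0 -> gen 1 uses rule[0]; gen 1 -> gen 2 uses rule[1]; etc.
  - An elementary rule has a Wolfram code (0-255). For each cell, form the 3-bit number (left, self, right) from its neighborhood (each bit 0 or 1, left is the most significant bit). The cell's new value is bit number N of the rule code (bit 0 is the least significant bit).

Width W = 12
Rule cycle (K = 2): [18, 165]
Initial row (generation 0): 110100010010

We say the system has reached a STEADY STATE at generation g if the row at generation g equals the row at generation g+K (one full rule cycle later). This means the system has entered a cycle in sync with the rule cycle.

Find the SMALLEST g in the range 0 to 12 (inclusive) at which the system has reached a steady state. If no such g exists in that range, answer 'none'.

Answer: 11

Derivation:
Gen 0: 110100010010
Gen 1 (rule 18): 000010101101
Gen 2 (rule 165): 111011110011
Gen 3 (rule 18): 000000001100
Gen 4 (rule 165): 111111100001
Gen 5 (rule 18): 000000010010
Gen 6 (rule 165): 111111010010
Gen 7 (rule 18): 000000001101
Gen 8 (rule 165): 111111100011
Gen 9 (rule 18): 000000010100
Gen 10 (rule 165): 111111011101
Gen 11 (rule 18): 000000000000
Gen 12 (rule 165): 111111111111
Gen 13 (rule 18): 000000000000
Gen 14 (rule 165): 111111111111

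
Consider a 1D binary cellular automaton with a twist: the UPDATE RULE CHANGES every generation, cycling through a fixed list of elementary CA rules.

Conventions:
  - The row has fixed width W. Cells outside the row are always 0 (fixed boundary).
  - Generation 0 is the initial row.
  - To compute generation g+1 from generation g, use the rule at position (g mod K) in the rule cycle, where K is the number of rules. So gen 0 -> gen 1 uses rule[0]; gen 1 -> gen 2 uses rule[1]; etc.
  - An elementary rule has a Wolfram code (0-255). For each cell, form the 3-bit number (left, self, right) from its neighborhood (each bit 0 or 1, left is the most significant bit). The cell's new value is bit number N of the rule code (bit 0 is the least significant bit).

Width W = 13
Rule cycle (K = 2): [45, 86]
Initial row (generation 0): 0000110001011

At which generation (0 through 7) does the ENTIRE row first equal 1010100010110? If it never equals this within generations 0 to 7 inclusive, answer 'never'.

Gen 0: 0000110001011
Gen 1 (rule 45): 1110100101110
Gen 2 (rule 86): 0010111100011
Gen 3 (rule 45): 1011100001010
Gen 4 (rule 86): 1000110011011
Gen 5 (rule 45): 1010100010110
Gen 6 (rule 86): 1010110110011
Gen 7 (rule 45): 1111101100010

Answer: 5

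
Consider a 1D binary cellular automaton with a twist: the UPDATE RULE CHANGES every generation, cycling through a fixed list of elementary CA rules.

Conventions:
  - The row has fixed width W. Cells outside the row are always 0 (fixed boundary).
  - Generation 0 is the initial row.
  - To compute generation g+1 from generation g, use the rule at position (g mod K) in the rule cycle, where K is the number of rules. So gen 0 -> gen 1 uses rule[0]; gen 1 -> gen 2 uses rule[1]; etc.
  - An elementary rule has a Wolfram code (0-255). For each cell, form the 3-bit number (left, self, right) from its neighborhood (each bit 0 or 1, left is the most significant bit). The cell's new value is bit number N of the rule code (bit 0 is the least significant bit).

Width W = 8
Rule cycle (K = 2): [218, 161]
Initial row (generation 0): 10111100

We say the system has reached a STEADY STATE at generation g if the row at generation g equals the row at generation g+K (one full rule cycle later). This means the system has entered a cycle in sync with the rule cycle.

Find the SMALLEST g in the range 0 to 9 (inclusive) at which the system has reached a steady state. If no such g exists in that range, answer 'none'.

Answer: 3

Derivation:
Gen 0: 10111100
Gen 1 (rule 218): 00111110
Gen 2 (rule 161): 10011100
Gen 3 (rule 218): 01111110
Gen 4 (rule 161): 00111100
Gen 5 (rule 218): 01111110
Gen 6 (rule 161): 00111100
Gen 7 (rule 218): 01111110
Gen 8 (rule 161): 00111100
Gen 9 (rule 218): 01111110
Gen 10 (rule 161): 00111100
Gen 11 (rule 218): 01111110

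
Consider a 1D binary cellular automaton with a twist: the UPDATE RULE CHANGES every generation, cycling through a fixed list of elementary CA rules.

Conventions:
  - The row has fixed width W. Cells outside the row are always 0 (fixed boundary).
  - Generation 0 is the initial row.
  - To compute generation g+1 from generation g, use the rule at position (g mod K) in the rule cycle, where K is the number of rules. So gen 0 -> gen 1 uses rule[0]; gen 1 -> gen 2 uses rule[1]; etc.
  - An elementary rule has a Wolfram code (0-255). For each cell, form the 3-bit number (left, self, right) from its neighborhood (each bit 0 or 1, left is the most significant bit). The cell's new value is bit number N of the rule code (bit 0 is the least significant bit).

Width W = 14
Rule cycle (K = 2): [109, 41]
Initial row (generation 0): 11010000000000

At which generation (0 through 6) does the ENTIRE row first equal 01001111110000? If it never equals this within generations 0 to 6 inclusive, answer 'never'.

Gen 0: 11010000000000
Gen 1 (rule 109): 11110111111111
Gen 2 (rule 41): 10001100000000
Gen 3 (rule 109): 10101101111111
Gen 4 (rule 41): 01011011000000
Gen 5 (rule 109): 01111111011111
Gen 6 (rule 41): 01000000110000

Answer: never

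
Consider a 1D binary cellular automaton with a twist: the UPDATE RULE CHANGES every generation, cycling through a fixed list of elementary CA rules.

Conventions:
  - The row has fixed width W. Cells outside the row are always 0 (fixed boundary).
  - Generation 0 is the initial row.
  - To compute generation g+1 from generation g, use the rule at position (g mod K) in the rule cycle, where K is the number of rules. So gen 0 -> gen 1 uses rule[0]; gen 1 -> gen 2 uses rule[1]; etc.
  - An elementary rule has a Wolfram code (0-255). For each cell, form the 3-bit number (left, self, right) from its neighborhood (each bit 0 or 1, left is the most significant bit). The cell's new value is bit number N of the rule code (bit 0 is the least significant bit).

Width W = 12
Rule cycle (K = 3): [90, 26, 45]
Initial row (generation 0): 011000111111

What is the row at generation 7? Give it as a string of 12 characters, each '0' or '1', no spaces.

Answer: 101111000101

Derivation:
Gen 0: 011000111111
Gen 1 (rule 90): 111101100001
Gen 2 (rule 26): 100001010010
Gen 3 (rule 45): 101101110010
Gen 4 (rule 90): 001101011101
Gen 5 (rule 26): 011000010000
Gen 6 (rule 45): 010011010111
Gen 7 (rule 90): 101111000101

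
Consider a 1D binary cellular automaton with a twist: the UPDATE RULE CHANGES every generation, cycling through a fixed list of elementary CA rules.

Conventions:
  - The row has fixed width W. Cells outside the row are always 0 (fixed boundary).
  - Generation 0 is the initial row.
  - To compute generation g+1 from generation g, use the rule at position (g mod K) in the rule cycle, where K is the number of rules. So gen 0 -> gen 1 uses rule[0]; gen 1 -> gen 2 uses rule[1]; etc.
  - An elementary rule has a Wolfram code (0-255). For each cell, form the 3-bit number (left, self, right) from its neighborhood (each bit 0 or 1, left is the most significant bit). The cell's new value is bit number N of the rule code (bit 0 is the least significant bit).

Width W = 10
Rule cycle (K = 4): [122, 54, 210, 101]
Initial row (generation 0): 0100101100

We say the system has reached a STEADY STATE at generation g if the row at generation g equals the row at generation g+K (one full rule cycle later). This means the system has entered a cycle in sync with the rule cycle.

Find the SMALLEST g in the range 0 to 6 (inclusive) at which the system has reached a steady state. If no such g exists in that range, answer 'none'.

Answer: none

Derivation:
Gen 0: 0100101100
Gen 1 (rule 122): 1011011110
Gen 2 (rule 54): 1100100001
Gen 3 (rule 210): 0111010010
Gen 4 (rule 101): 0001110010
Gen 5 (rule 122): 0011011101
Gen 6 (rule 54): 0100100011
Gen 7 (rule 210): 1011010101
Gen 8 (rule 101): 1101111111
Gen 9 (rule 122): 1111000001
Gen 10 (rule 54): 0000100011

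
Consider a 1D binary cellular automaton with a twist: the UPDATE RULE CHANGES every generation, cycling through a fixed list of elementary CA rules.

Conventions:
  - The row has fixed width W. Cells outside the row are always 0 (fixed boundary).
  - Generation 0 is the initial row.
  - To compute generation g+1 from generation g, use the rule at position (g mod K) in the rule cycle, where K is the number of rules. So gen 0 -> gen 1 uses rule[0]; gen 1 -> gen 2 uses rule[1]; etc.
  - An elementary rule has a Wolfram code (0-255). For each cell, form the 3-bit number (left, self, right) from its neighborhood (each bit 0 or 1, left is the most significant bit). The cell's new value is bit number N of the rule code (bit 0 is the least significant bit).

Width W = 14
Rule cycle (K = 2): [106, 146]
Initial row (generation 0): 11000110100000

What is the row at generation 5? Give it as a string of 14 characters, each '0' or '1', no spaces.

Gen 0: 11000110100000
Gen 1 (rule 106): 11001111000000
Gen 2 (rule 146): 00110110100000
Gen 3 (rule 106): 01111111000000
Gen 4 (rule 146): 10111110100000
Gen 5 (rule 106): 01100011000000

Answer: 01100011000000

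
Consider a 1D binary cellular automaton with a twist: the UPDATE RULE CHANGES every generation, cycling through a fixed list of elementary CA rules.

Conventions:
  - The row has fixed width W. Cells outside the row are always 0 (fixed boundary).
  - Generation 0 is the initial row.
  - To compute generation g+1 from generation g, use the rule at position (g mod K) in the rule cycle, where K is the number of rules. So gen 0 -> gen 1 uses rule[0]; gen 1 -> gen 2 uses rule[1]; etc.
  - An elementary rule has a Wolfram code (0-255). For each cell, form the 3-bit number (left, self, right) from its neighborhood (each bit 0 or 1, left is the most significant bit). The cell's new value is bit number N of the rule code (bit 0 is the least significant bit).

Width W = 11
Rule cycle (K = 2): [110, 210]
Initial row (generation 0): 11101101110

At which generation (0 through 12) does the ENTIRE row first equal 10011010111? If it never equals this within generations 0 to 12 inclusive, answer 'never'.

Gen 0: 11101101110
Gen 1 (rule 110): 10111111010
Gen 2 (rule 210): 00011111001
Gen 3 (rule 110): 00110001011
Gen 4 (rule 210): 01011010001
Gen 5 (rule 110): 11111110011
Gen 6 (rule 210): 01111111101
Gen 7 (rule 110): 11000000111
Gen 8 (rule 210): 01100001011
Gen 9 (rule 110): 11100011111
Gen 10 (rule 210): 01110101111
Gen 11 (rule 110): 11011111001
Gen 12 (rule 210): 01001111110

Answer: never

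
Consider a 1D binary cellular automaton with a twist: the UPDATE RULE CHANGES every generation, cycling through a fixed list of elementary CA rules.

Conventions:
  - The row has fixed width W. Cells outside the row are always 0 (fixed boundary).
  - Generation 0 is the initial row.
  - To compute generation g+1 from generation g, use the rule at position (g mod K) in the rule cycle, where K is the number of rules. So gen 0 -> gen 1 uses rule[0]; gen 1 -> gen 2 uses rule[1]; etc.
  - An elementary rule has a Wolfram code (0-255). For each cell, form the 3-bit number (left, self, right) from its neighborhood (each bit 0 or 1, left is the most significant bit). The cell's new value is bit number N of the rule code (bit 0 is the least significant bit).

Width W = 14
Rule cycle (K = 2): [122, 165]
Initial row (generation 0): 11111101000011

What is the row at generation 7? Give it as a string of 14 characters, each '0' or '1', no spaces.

Gen 0: 11111101000011
Gen 1 (rule 122): 10000110100111
Gen 2 (rule 165): 10110001100010
Gen 3 (rule 122): 01111011110101
Gen 4 (rule 165): 00110101101111
Gen 5 (rule 122): 01111011111001
Gen 6 (rule 165): 00110101110001
Gen 7 (rule 122): 01111011011010

Answer: 01111011011010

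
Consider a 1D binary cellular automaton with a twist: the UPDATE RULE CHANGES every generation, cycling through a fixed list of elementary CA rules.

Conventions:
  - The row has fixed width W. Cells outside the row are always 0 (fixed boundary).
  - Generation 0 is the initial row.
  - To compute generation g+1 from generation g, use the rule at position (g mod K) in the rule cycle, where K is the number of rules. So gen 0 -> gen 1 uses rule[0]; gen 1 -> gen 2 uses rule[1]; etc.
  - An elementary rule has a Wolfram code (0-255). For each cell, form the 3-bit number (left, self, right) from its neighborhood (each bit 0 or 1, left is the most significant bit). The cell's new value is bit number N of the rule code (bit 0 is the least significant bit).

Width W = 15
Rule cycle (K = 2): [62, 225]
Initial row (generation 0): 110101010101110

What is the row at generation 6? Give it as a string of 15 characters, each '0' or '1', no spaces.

Answer: 010001011100101

Derivation:
Gen 0: 110101010101110
Gen 1 (rule 62): 101111111111001
Gen 2 (rule 225): 010111111111000
Gen 3 (rule 62): 111100000000100
Gen 4 (rule 225): 011101111110001
Gen 5 (rule 62): 110011000001011
Gen 6 (rule 225): 010001011100101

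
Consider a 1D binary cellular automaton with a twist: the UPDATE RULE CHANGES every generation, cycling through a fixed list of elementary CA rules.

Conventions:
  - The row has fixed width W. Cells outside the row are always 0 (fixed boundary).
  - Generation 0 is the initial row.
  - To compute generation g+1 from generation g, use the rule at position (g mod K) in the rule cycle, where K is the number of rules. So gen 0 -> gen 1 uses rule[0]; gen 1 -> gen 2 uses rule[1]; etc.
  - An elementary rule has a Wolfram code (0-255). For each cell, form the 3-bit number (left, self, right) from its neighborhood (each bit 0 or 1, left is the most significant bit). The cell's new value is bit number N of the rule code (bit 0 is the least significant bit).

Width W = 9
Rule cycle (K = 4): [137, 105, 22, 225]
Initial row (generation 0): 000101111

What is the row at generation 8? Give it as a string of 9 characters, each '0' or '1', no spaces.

Answer: 000111111

Derivation:
Gen 0: 000101111
Gen 1 (rule 137): 110001110
Gen 2 (rule 105): 110101010
Gen 3 (rule 22): 000101011
Gen 4 (rule 225): 110010101
Gen 5 (rule 137): 100000000
Gen 6 (rule 105): 001111111
Gen 7 (rule 22): 010000000
Gen 8 (rule 225): 000111111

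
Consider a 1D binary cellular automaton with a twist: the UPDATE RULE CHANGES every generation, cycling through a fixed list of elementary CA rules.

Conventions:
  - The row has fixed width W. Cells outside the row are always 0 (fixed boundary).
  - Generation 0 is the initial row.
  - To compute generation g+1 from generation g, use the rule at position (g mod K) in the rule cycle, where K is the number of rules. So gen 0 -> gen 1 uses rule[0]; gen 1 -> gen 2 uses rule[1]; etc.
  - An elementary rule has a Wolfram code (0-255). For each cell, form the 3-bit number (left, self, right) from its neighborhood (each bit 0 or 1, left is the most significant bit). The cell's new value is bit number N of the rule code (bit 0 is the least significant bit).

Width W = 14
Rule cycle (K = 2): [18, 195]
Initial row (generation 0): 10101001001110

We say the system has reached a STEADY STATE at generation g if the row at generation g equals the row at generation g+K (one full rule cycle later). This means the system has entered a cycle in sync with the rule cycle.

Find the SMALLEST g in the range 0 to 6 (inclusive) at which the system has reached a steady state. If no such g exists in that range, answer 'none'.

Answer: 5

Derivation:
Gen 0: 10101001001110
Gen 1 (rule 18): 00000110110001
Gen 2 (rule 195): 11111010010110
Gen 3 (rule 18): 00000001100001
Gen 4 (rule 195): 11111110101110
Gen 5 (rule 18): 00000000000001
Gen 6 (rule 195): 11111111111110
Gen 7 (rule 18): 00000000000001
Gen 8 (rule 195): 11111111111110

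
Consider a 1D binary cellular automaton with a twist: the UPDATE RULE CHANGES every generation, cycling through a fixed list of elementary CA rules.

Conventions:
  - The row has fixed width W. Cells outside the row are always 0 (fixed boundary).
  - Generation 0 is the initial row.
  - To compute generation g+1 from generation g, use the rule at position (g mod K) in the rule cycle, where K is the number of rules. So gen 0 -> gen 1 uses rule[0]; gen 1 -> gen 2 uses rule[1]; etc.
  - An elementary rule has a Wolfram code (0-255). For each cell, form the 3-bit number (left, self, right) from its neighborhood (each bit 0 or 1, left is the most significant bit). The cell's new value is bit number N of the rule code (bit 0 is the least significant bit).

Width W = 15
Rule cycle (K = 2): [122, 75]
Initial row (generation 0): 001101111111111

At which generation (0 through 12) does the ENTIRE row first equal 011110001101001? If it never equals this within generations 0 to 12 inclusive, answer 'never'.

Gen 0: 001101111111111
Gen 1 (rule 122): 011111000000001
Gen 2 (rule 75): 110001011111110
Gen 3 (rule 122): 111010110000011
Gen 4 (rule 75): 101000110111111
Gen 5 (rule 122): 010101111100001
Gen 6 (rule 75): 100001000101110
Gen 7 (rule 122): 010010101011011
Gen 8 (rule 75): 100100000011011
Gen 9 (rule 122): 011010000111111
Gen 10 (rule 75): 111000111100001
Gen 11 (rule 122): 101101100110010
Gen 12 (rule 75): 001101101110100

Answer: never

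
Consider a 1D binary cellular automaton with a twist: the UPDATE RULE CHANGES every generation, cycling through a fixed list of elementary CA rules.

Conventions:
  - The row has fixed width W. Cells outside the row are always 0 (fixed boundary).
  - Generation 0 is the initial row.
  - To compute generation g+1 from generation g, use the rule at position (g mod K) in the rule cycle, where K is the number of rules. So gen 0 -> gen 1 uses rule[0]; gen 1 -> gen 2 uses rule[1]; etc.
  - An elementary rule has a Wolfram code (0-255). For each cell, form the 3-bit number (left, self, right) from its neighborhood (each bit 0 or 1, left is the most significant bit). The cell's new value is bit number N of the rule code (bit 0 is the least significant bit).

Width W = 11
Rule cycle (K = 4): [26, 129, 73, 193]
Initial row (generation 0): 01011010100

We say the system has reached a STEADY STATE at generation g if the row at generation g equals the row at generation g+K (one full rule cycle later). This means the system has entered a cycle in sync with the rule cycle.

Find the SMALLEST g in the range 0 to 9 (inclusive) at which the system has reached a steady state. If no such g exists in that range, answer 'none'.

Answer: none

Derivation:
Gen 0: 01011010100
Gen 1 (rule 26): 10010000010
Gen 2 (rule 129): 00000111000
Gen 3 (rule 73): 11110101011
Gen 4 (rule 193): 01110000001
Gen 5 (rule 26): 11001000010
Gen 6 (rule 129): 00000011000
Gen 7 (rule 73): 11111011011
Gen 8 (rule 193): 01111001001
Gen 9 (rule 26): 11000110110
Gen 10 (rule 129): 00010000000
Gen 11 (rule 73): 11000111111
Gen 12 (rule 193): 01010011111
Gen 13 (rule 26): 10001110000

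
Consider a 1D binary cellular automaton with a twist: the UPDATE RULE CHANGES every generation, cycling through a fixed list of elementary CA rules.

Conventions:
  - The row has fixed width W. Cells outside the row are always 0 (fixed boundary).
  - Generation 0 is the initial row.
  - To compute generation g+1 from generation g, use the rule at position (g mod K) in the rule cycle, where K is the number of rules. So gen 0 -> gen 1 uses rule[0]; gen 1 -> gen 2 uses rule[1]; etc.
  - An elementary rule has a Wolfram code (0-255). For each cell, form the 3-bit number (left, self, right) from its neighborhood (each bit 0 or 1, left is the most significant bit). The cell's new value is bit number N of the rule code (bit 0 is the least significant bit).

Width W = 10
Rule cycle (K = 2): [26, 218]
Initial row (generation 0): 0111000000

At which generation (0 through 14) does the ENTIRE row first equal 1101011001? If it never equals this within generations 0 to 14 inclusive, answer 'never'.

Answer: never

Derivation:
Gen 0: 0111000000
Gen 1 (rule 26): 1100100000
Gen 2 (rule 218): 1111010000
Gen 3 (rule 26): 1000001000
Gen 4 (rule 218): 0100010100
Gen 5 (rule 26): 1010100010
Gen 6 (rule 218): 0000010101
Gen 7 (rule 26): 0000100000
Gen 8 (rule 218): 0001010000
Gen 9 (rule 26): 0010001000
Gen 10 (rule 218): 0101010100
Gen 11 (rule 26): 1000000010
Gen 12 (rule 218): 0100000101
Gen 13 (rule 26): 1010001000
Gen 14 (rule 218): 0001010100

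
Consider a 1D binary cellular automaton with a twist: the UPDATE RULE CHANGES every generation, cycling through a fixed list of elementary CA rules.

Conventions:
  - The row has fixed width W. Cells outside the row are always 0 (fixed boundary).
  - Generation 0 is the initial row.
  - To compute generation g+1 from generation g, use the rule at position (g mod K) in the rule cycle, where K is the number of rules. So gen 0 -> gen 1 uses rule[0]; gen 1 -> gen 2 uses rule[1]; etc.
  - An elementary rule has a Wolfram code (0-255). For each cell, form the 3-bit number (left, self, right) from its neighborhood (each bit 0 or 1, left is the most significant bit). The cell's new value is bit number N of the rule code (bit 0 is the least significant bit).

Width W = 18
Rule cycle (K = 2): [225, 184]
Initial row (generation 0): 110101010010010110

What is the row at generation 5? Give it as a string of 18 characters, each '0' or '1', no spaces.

Gen 0: 110101010010010110
Gen 1 (rule 225): 011010100000001010
Gen 2 (rule 184): 010101010000000101
Gen 3 (rule 225): 001010100111110010
Gen 4 (rule 184): 000101010111101001
Gen 5 (rule 225): 110010101011110000

Answer: 110010101011110000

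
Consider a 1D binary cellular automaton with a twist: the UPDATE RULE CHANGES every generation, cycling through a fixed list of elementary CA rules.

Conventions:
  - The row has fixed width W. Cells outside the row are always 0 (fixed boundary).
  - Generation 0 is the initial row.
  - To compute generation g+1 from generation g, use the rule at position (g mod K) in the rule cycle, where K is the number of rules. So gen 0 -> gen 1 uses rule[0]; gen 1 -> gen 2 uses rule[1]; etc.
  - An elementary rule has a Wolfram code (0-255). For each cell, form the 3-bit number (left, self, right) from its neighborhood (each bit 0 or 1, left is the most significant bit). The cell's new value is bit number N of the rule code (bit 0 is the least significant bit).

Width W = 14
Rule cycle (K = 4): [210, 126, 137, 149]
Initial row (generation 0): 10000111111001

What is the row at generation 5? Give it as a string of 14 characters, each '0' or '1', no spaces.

Gen 0: 10000111111001
Gen 1 (rule 210): 01001011111110
Gen 2 (rule 126): 11111110000011
Gen 3 (rule 137): 11111100111010
Gen 4 (rule 149): 01111010010011
Gen 5 (rule 210): 10111001101101

Answer: 10111001101101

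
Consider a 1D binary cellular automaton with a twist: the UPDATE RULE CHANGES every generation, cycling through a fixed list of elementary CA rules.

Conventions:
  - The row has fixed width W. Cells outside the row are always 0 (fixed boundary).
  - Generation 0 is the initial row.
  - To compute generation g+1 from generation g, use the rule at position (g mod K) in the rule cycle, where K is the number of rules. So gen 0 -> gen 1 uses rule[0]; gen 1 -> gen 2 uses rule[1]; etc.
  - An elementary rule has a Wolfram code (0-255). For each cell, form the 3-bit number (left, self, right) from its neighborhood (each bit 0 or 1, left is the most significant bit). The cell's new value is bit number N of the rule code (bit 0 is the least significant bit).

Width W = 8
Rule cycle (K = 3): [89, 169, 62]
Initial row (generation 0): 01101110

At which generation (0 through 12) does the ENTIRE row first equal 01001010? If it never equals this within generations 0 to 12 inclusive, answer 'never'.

Answer: 8

Derivation:
Gen 0: 01101110
Gen 1 (rule 89): 01101011
Gen 2 (rule 169): 01010110
Gen 3 (rule 62): 11111101
Gen 4 (rule 89): 10000100
Gen 5 (rule 169): 00110001
Gen 6 (rule 62): 01101011
Gen 7 (rule 89): 01100011
Gen 8 (rule 169): 01001010
Gen 9 (rule 62): 11111111
Gen 10 (rule 89): 10000001
Gen 11 (rule 169): 00111100
Gen 12 (rule 62): 01100010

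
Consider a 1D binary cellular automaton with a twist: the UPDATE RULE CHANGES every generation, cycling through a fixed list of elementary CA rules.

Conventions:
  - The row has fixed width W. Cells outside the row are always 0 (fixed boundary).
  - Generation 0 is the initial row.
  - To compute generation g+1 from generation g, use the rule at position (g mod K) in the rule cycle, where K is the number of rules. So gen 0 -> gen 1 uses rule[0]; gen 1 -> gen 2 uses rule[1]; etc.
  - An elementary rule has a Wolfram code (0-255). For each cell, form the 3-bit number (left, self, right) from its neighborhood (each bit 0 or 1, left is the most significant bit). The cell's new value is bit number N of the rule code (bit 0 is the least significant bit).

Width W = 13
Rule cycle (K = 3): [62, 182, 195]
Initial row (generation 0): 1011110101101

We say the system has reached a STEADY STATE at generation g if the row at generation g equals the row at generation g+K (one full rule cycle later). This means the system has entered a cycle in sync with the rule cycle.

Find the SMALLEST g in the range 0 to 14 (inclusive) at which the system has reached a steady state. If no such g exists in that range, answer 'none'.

Answer: none

Derivation:
Gen 0: 1011110101101
Gen 1 (rule 62): 1110001111011
Gen 2 (rule 182): 0101010110100
Gen 3 (rule 195): 1000000010001
Gen 4 (rule 62): 1100000111011
Gen 5 (rule 182): 0010001010100
Gen 6 (rule 195): 1100110000001
Gen 7 (rule 62): 1011101000011
Gen 8 (rule 182): 1101011100100
Gen 9 (rule 195): 0100001101001
Gen 10 (rule 62): 1110011011111
Gen 11 (rule 182): 0101100101110
Gen 12 (rule 195): 1000101000110
Gen 13 (rule 62): 1101111101101
Gen 14 (rule 182): 0010111010011
Gen 15 (rule 195): 1100011000101
Gen 16 (rule 62): 1010110101111
Gen 17 (rule 182): 1111001110110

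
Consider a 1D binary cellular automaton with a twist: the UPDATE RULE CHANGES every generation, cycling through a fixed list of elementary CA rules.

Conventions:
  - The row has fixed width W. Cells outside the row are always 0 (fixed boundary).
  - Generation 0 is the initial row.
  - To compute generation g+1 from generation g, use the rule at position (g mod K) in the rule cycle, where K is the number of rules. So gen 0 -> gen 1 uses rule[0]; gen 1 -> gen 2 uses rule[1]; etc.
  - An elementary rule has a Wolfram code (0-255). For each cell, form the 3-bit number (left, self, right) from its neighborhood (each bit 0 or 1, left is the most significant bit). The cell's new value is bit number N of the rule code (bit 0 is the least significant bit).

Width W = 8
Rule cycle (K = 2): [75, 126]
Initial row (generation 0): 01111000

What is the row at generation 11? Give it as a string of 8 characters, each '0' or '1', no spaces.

Gen 0: 01111000
Gen 1 (rule 75): 11001011
Gen 2 (rule 126): 11111111
Gen 3 (rule 75): 10000001
Gen 4 (rule 126): 11000011
Gen 5 (rule 75): 11011111
Gen 6 (rule 126): 11110001
Gen 7 (rule 75): 10010110
Gen 8 (rule 126): 11111111
Gen 9 (rule 75): 10000001
Gen 10 (rule 126): 11000011
Gen 11 (rule 75): 11011111

Answer: 11011111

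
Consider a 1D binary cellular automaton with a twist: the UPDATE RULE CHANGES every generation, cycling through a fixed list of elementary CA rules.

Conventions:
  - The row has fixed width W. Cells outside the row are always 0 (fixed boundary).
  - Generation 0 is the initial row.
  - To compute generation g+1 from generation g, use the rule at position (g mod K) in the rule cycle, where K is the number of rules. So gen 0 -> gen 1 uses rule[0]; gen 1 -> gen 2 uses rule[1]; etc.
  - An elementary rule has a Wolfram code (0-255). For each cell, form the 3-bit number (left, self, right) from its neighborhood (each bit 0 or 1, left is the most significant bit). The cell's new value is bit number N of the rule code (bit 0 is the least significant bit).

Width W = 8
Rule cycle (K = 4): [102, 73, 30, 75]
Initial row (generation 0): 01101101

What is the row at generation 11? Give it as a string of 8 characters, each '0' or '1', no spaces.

Gen 0: 01101101
Gen 1 (rule 102): 10110111
Gen 2 (rule 73): 00110101
Gen 3 (rule 30): 01100101
Gen 4 (rule 75): 11101000
Gen 5 (rule 102): 00111000
Gen 6 (rule 73): 10101011
Gen 7 (rule 30): 10101010
Gen 8 (rule 75): 00000000
Gen 9 (rule 102): 00000000
Gen 10 (rule 73): 11111111
Gen 11 (rule 30): 10000000

Answer: 10000000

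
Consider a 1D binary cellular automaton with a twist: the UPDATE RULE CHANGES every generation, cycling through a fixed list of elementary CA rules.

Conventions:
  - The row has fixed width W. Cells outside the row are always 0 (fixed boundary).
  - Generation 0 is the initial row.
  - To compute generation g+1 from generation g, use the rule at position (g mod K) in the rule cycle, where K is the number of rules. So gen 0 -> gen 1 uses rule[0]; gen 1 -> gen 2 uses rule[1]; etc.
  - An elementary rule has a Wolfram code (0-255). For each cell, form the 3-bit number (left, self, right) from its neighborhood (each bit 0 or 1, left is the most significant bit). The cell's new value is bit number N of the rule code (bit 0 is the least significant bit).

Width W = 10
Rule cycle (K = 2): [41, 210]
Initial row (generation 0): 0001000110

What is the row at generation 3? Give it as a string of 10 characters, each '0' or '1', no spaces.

Gen 0: 0001000110
Gen 1 (rule 41): 1100010100
Gen 2 (rule 210): 0110100010
Gen 3 (rule 41): 0101001000

Answer: 0101001000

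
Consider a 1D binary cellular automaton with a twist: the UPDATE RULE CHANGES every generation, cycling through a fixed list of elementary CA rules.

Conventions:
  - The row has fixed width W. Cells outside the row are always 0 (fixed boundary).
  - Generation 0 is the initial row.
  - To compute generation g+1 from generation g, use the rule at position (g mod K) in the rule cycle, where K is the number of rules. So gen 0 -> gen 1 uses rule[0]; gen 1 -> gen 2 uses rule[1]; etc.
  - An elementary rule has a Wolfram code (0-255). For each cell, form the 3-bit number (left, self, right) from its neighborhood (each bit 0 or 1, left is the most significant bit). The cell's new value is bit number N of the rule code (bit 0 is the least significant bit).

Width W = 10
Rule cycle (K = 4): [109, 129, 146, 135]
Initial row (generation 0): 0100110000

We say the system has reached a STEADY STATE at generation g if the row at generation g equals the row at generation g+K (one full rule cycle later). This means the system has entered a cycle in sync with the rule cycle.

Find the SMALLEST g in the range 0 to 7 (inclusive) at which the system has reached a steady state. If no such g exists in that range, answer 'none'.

Answer: none

Derivation:
Gen 0: 0100110000
Gen 1 (rule 109): 0100110111
Gen 2 (rule 129): 0000000010
Gen 3 (rule 146): 0000000101
Gen 4 (rule 135): 1111111101
Gen 5 (rule 109): 1000000111
Gen 6 (rule 129): 0011110010
Gen 7 (rule 146): 0101101101
Gen 8 (rule 135): 1100000001
Gen 9 (rule 109): 1101111101
Gen 10 (rule 129): 0000111000
Gen 11 (rule 146): 0001010100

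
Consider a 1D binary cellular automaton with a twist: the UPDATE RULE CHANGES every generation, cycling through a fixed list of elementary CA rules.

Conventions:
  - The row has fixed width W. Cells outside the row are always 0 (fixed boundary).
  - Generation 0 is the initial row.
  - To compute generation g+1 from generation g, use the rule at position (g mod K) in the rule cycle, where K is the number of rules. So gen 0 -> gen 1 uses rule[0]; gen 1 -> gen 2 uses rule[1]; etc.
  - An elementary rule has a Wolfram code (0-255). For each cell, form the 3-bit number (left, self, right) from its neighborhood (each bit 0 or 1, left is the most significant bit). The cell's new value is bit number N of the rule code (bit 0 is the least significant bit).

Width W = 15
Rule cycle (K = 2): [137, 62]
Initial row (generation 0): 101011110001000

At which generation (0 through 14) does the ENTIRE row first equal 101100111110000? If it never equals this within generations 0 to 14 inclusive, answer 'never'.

Answer: never

Derivation:
Gen 0: 101011110001000
Gen 1 (rule 137): 000011100100011
Gen 2 (rule 62): 000110011110110
Gen 3 (rule 137): 110100011100100
Gen 4 (rule 62): 101110110011110
Gen 5 (rule 137): 001100100011100
Gen 6 (rule 62): 011011110110010
Gen 7 (rule 137): 010011100100000
Gen 8 (rule 62): 111110011110000
Gen 9 (rule 137): 111100011100111
Gen 10 (rule 62): 100010110011100
Gen 11 (rule 137): 001000100011001
Gen 12 (rule 62): 011101110110111
Gen 13 (rule 137): 011001100100110
Gen 14 (rule 62): 110111011111101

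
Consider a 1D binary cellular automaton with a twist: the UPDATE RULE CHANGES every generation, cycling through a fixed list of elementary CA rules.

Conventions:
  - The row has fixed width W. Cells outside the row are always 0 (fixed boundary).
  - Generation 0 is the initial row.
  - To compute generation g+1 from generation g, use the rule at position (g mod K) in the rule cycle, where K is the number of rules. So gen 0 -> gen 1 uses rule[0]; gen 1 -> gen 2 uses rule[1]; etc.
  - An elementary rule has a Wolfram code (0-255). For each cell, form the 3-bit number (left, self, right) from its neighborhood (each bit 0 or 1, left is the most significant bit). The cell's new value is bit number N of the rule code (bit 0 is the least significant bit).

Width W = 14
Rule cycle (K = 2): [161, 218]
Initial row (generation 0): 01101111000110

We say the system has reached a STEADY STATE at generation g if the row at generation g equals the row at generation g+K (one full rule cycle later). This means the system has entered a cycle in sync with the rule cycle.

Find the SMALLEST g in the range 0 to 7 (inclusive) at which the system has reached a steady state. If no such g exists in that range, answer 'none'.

Answer: none

Derivation:
Gen 0: 01101111000110
Gen 1 (rule 161): 00010110010000
Gen 2 (rule 218): 00100111101000
Gen 3 (rule 161): 10000011010011
Gen 4 (rule 218): 01000111001111
Gen 5 (rule 161): 00010010000110
Gen 6 (rule 218): 00101101001111
Gen 7 (rule 161): 10010010000110
Gen 8 (rule 218): 01101101001111
Gen 9 (rule 161): 00010010000110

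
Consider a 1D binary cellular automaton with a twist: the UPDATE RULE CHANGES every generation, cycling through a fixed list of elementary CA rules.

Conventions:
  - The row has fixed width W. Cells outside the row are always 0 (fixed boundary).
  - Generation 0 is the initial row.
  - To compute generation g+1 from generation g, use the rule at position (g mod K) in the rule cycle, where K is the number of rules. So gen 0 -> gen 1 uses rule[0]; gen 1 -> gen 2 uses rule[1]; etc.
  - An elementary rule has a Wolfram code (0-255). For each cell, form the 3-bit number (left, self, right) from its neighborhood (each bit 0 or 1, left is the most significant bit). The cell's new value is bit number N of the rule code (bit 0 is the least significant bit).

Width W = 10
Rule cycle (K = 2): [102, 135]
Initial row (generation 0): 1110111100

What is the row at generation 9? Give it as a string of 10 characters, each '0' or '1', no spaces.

Answer: 1100110111

Derivation:
Gen 0: 1110111100
Gen 1 (rule 102): 0011000100
Gen 2 (rule 135): 1100011101
Gen 3 (rule 102): 0100100111
Gen 4 (rule 135): 1101101010
Gen 5 (rule 102): 0110111110
Gen 6 (rule 135): 1000011100
Gen 7 (rule 102): 1000100100
Gen 8 (rule 135): 1011101101
Gen 9 (rule 102): 1100110111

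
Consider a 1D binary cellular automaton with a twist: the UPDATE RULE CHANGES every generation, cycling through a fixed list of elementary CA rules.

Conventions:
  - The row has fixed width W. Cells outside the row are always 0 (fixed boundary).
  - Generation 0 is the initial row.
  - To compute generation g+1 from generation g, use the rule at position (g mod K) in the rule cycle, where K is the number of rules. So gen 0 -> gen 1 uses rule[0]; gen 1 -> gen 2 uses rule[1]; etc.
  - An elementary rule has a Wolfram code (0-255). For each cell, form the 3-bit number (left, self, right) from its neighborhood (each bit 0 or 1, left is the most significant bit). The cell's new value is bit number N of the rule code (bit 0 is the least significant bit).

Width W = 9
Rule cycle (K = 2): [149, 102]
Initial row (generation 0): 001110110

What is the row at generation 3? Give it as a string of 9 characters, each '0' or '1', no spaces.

Gen 0: 001110110
Gen 1 (rule 149): 100100001
Gen 2 (rule 102): 101100011
Gen 3 (rule 149): 100011000

Answer: 100011000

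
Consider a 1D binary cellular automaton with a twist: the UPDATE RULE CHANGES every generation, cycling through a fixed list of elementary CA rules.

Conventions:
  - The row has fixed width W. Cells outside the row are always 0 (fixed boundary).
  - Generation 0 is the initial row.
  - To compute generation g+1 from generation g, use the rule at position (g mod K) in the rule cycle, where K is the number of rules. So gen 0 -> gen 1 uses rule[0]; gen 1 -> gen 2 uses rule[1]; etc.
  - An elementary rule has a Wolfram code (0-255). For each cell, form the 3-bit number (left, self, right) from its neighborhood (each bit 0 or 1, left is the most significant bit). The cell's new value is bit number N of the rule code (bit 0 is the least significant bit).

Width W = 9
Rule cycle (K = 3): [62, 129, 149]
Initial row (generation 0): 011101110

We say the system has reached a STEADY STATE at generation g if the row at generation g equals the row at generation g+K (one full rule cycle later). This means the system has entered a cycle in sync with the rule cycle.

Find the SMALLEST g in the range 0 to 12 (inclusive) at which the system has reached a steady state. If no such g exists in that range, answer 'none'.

Gen 0: 011101110
Gen 1 (rule 62): 110011001
Gen 2 (rule 129): 000000000
Gen 3 (rule 149): 111111111
Gen 4 (rule 62): 100000000
Gen 5 (rule 129): 001111111
Gen 6 (rule 149): 100111110
Gen 7 (rule 62): 111100001
Gen 8 (rule 129): 011001100
Gen 9 (rule 149): 000100011
Gen 10 (rule 62): 001110110
Gen 11 (rule 129): 100100000
Gen 12 (rule 149): 110111111
Gen 13 (rule 62): 101100000
Gen 14 (rule 129): 000001111
Gen 15 (rule 149): 111100110

Answer: none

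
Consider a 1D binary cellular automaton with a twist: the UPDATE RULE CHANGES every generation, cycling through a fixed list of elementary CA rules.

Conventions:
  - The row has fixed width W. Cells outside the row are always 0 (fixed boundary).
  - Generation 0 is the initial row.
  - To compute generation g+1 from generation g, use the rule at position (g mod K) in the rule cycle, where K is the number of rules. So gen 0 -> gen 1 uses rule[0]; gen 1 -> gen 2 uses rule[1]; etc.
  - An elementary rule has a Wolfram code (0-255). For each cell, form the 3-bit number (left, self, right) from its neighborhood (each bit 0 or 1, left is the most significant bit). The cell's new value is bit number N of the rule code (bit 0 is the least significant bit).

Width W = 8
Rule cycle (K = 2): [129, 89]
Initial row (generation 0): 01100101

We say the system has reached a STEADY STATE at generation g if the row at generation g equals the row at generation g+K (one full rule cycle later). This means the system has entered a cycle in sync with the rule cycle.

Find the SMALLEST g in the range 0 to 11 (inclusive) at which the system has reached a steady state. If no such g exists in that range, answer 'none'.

Answer: none

Derivation:
Gen 0: 01100101
Gen 1 (rule 129): 00000000
Gen 2 (rule 89): 11111111
Gen 3 (rule 129): 01111110
Gen 4 (rule 89): 01000011
Gen 5 (rule 129): 00011000
Gen 6 (rule 89): 11011111
Gen 7 (rule 129): 00001110
Gen 8 (rule 89): 11101011
Gen 9 (rule 129): 01000000
Gen 10 (rule 89): 00111111
Gen 11 (rule 129): 10011110
Gen 12 (rule 89): 01010011
Gen 13 (rule 129): 00000000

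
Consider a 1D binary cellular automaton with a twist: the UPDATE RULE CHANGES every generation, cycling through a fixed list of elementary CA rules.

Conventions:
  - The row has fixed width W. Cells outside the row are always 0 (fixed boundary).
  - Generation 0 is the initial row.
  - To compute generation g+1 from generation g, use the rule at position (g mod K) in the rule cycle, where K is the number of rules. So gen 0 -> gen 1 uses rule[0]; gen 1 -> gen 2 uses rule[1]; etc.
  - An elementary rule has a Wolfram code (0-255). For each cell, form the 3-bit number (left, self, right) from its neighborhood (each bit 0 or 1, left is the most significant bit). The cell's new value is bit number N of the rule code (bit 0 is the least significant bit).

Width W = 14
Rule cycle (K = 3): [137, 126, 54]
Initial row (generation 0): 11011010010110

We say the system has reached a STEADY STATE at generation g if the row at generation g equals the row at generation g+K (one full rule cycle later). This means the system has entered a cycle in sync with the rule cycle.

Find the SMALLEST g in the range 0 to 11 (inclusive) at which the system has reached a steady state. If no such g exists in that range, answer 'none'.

Gen 0: 11011010010110
Gen 1 (rule 137): 10010000000100
Gen 2 (rule 126): 11111000001110
Gen 3 (rule 54): 00000100010001
Gen 4 (rule 137): 11110001000100
Gen 5 (rule 126): 10011011101110
Gen 6 (rule 54): 11100100010001
Gen 7 (rule 137): 11000001000100
Gen 8 (rule 126): 11100011101110
Gen 9 (rule 54): 00010100010001
Gen 10 (rule 137): 11000001000100
Gen 11 (rule 126): 11100011101110
Gen 12 (rule 54): 00010100010001
Gen 13 (rule 137): 11000001000100
Gen 14 (rule 126): 11100011101110

Answer: 7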